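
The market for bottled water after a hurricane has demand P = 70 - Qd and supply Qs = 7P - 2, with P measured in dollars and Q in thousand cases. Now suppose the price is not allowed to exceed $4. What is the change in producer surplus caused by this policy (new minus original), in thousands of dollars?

-217.5

Rearranging demand gives Qd = 70 - P. Setting quantity demanded equal to quantity supplied, 70 - P = 7P - 2, gives P* = 9 and Q* = 61.
Since 4 < 9, the ceiling is binding.
At P = 4: Qd = 70 - 4 = 66 and Qs = 7·4 - 2 = 26.
Producer surplus without the control is ½ · (9 - 2/7) · 61 = 3721/14.
With the ceiling, producers sell 26 units at 4, so PS = ½ · (4 - 2/7) · 26 = 338/7.
Change in producer surplus = 338/7 - 3721/14 = -217.5.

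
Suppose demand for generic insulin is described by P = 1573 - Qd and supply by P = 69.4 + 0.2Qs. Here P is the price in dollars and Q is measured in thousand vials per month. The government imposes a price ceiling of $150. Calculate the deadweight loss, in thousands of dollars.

Rearranging demand gives Qd = 1573 - P; rearranging supply gives Qs = 5P - 347. In a free market, 1573 - P = 5P - 347 gives the equilibrium P* = 320, Q* = 1253.
The ceiling of 150 is below the equilibrium price 320, so it binds.
At P = 150: Qd = 1573 - 150 = 1423 and Qs = 5·150 - 347 = 403.
Quantity traded falls to 403. At Q = 403 the demand price is 1573 - 403 = 1170 and the supply price is (347 + 403)/5 = 150.
Deadweight loss = ½ · (1170 - 150) · (1253 - 403) = ½ · 1020 · 850 = 433500.

433500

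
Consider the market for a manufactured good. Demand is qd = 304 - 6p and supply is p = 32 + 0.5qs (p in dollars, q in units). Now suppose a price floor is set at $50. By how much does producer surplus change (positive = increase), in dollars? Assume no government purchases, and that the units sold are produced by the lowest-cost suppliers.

-128

Rearranging supply gives qs = 2p - 64. Setting quantity demanded equal to quantity supplied, 304 - 6p = 2p - 64, gives p* = 46 and q* = 28.
Since 50 > 46, the floor is binding.
At p = 50: qd = 304 - 6·50 = 4 and qs = 2·50 - 64 = 36.
Producer surplus without the control is ½ · (46 - 32) · 28 = 196.
With the floor, 4 units are sold at 50. The supply price at q = 4 is 34, so PS = ½ · [(50 - 32) + (50 - 34)] · 4 = 68.
Change in producer surplus = 68 - 196 = -128.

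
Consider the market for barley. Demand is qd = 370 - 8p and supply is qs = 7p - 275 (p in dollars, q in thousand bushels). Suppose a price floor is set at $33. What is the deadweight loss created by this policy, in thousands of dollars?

Equilibrium: 370 - 8p = 7p - 275, so 645 = 15p and p* = 43, q* = 26.
The floor of 33 is below the equilibrium price 43, so it is not binding; the market clears at p* = 43, q* = 26.
Since the control does not bind, no trades are prevented and deadweight loss is zero.

0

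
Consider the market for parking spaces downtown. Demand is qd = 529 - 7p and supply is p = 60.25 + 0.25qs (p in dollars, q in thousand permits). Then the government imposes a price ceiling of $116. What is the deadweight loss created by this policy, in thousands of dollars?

Rearranging supply gives qs = 4p - 241. Without the control the market clears where 529 - 7p = 4p - 241, i.e. p* = 70 and q* = 39.
The ceiling of 116 is above the equilibrium price 70, so it is not binding; the market clears at p* = 70, q* = 39.
Since the control does not bind, no trades are prevented and deadweight loss is zero.

0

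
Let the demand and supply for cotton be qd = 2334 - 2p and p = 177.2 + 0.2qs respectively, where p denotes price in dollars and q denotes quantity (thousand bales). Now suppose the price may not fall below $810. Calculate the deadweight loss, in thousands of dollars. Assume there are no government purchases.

171500

Rearranging supply gives qs = 5p - 886. Equilibrium: 2334 - 2p = 5p - 886, so 3220 = 7p and p* = 460, q* = 1414.
Since 810 > 460, the floor is binding.
At p = 810: qd = 2334 - 2·810 = 714 and qs = 5·810 - 886 = 3164.
Quantity traded falls to 714. At q = 714 the demand price is (2334 - 714)/2 = 810 and the supply price is (886 + 714)/5 = 320.
Deadweight loss = ½ · (810 - 320) · (1414 - 714) = ½ · 490 · 700 = 171500.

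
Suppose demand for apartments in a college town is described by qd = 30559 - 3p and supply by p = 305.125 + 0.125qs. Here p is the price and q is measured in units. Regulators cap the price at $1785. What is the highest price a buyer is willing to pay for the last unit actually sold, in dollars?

Rearranging supply gives qs = 8p - 2441. In a free market, 30559 - 3p = 8p - 2441 gives the equilibrium p* = 3000, q* = 21559.
The ceiling of 1785 is below the equilibrium price 3000, so it binds.
At p = 1785: qd = 30559 - 3·1785 = 25204 and qs = 8·1785 - 2441 = 11839.
Only 11839 units reach the market. On the demand curve, the marginal buyer's willingness to pay at q = 11839 is (30559 - 11839)/3 = 6240.

6240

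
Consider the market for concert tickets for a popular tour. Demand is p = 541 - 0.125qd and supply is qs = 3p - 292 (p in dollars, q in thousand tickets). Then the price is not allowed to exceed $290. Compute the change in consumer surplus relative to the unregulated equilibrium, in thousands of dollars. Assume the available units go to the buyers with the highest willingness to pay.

65633.75

Rearranging demand gives qd = 4328 - 8p. Equilibrium: 4328 - 8p = 3p - 292, so 4620 = 11p and p* = 420, q* = 968.
Since 290 < 420, the ceiling is binding.
At p = 290: qd = 4328 - 8·290 = 2008 and qs = 3·290 - 292 = 578.
Consumer surplus without the control is ½ · (541 - 420) · 968 = 58564.
With the ceiling, 578 units are sold at 290 (assume they go to the highest-value buyers). The demand price at q = 578 is 468.75, so CS = ½ · [(541 - 290) + (468.75 - 290)] · 578 = 124197.75.
Change in consumer surplus = 124197.75 - 58564 = 65633.75.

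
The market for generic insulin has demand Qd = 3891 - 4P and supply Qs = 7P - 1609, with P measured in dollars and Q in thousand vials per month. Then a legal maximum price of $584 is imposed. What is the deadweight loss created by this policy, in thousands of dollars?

0

Setting quantity demanded equal to quantity supplied, 3891 - 4P = 7P - 1609, gives P* = 500 and Q* = 1891.
Since 584 is above P* = 500, the ceiling does not bind and the free-market outcome prevails.
Since the control does not bind, no trades are prevented and deadweight loss is zero.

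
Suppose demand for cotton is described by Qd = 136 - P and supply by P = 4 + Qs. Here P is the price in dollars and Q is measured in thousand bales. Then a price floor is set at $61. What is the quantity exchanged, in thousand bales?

Rearranging supply gives Qs = P - 4. Setting quantity demanded equal to quantity supplied, 136 - P = P - 4, gives P* = 70 and Q* = 66.
The floor of 61 is below the equilibrium price 70, so it is not binding; the market clears at P* = 70, Q* = 66.

66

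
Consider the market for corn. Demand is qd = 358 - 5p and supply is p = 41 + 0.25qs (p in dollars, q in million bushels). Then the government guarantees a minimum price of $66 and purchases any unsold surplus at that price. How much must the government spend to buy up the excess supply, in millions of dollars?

Rearranging supply gives qs = 4p - 164. In a free market, 358 - 5p = 4p - 164 gives the equilibrium p* = 58, q* = 68.
Since 66 > 58, the floor is binding.
At p = 66: qd = 358 - 5·66 = 28 and qs = 4·66 - 164 = 100.
Surplus = qs - qd = 72.
Government expenditure = surplus × support price = 72 × 66 = 4752.

4752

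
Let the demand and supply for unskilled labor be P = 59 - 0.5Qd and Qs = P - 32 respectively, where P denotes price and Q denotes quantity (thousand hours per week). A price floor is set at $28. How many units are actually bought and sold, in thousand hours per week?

Rearranging demand gives Qd = 118 - 2P. Without the control the market clears where 118 - 2P = P - 32, i.e. P* = 50 and Q* = 18.
Since 28 is below P* = 50, the floor does not bind and the free-market outcome prevails.

18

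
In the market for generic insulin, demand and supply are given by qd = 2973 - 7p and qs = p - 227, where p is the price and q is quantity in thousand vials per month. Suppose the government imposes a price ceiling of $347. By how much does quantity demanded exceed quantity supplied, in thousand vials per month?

Setting quantity demanded equal to quantity supplied, 2973 - 7p = p - 227, gives p* = 400 and q* = 173.
Since 347 < 400, the ceiling is binding.
At p = 347: qd = 2973 - 7·347 = 544 and qs = 347 - 227 = 120.
Shortage = qd - qs = 544 - 120 = 424.

424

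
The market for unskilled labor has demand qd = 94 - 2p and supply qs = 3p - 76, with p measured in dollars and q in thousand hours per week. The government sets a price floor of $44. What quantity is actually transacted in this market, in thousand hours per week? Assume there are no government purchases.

6

In a free market, 94 - 2p = 3p - 76 gives the equilibrium p* = 34, q* = 26.
The floor of 44 is above the equilibrium price 34, so it binds.
At p = 44: qd = 94 - 2·44 = 6 and qs = 3·44 - 76 = 56.
The quantity actually transacted is the short side, demand: 6.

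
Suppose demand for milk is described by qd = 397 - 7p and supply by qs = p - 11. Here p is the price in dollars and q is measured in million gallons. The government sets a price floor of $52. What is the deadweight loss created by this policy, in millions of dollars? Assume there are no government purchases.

Without the control the market clears where 397 - 7p = p - 11, i.e. p* = 51 and q* = 40.
Since 52 > 51, the floor is binding.
At p = 52: qd = 397 - 7·52 = 33 and qs = 52 - 11 = 41.
Quantity traded falls to 33. At q = 33 the demand price is (397 - 33)/7 = 52 and the supply price is 11 + 33 = 44.
Deadweight loss = ½ · (52 - 44) · (40 - 33) = ½ · 8 · 7 = 28.

28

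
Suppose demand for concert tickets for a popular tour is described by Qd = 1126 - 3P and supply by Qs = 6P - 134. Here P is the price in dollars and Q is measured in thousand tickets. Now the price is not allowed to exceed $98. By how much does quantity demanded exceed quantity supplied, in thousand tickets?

378

In a free market, 1126 - 3P = 6P - 134 gives the equilibrium P* = 140, Q* = 706.
Because the ceiling (98) lies below the market-clearing price, it is binding.
At P = 98: Qd = 1126 - 3·98 = 832 and Qs = 6·98 - 134 = 454.
Shortage = Qd - Qs = 832 - 454 = 378.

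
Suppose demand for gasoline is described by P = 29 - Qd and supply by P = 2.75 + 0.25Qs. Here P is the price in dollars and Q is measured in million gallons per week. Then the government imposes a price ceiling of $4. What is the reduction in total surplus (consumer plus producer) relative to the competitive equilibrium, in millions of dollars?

160

Rearranging demand gives Qd = 29 - P; rearranging supply gives Qs = 4P - 11. Without the control the market clears where 29 - P = 4P - 11, i.e. P* = 8 and Q* = 21.
Because the ceiling (4) lies below the market-clearing price, it is binding.
At P = 4: Qd = 29 - 4 = 25 and Qs = 4·4 - 11 = 5.
Quantity traded falls to 5. At Q = 5 the demand price is 29 - 5 = 24 and the supply price is (11 + 5)/4 = 4.
Deadweight loss = ½ · (24 - 4) · (21 - 5) = ½ · 20 · 16 = 160.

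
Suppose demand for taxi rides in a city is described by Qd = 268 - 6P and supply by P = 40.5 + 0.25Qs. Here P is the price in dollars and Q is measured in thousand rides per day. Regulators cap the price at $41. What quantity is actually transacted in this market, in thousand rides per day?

2

Rearranging supply gives Qs = 4P - 162. Equilibrium: 268 - 6P = 4P - 162, so 430 = 10P and P* = 43, Q* = 10.
Since 41 < 43, the ceiling is binding.
At P = 41: Qd = 268 - 6·41 = 22 and Qs = 4·41 - 162 = 2.
The quantity actually transacted is the short side, supply: 2.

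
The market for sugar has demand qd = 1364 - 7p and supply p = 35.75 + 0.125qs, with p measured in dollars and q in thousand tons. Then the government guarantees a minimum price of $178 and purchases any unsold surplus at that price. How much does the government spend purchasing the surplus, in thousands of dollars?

181560

Rearranging supply gives qs = 8p - 286. Setting quantity demanded equal to quantity supplied, 1364 - 7p = 8p - 286, gives p* = 110 and q* = 594.
Because the floor (178) lies above the market-clearing price, it is binding.
At p = 178: qd = 1364 - 7·178 = 118 and qs = 8·178 - 286 = 1138.
Surplus = qs - qd = 1020.
Government expenditure = surplus × support price = 1020 × 178 = 181560.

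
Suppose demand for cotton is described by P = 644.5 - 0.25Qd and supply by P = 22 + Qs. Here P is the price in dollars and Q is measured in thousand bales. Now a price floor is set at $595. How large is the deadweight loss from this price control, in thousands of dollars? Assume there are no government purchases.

56250

Rearranging demand gives Qd = 2578 - 4P; rearranging supply gives Qs = P - 22. Equilibrium: 2578 - 4P = P - 22, so 2600 = 5P and P* = 520, Q* = 498.
Since 595 > 520, the floor is binding.
At P = 595: Qd = 2578 - 4·595 = 198 and Qs = 595 - 22 = 573.
Quantity traded falls to 198. At Q = 198 the demand price is (2578 - 198)/4 = 595 and the supply price is 22 + 198 = 220.
Deadweight loss = ½ · (595 - 220) · (498 - 198) = ½ · 375 · 300 = 56250.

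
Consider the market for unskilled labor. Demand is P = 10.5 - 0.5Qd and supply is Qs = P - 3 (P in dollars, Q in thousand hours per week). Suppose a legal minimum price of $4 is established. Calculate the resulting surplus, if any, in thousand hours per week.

0

Rearranging demand gives Qd = 21 - 2P. In a free market, 21 - 2P = P - 3 gives the equilibrium P* = 8, Q* = 5.
The floor of 4 is below the equilibrium price 8, so it is not binding; the market clears at P* = 8, Q* = 5.
Since the control does not bind, there is no surplus.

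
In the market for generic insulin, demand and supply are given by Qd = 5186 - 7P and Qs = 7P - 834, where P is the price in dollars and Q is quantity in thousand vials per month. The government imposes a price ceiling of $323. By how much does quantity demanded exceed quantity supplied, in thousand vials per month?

1498

Equilibrium: 5186 - 7P = 7P - 834, so 6020 = 14P and P* = 430, Q* = 2176.
Since 323 < 430, the ceiling is binding.
At P = 323: Qd = 5186 - 7·323 = 2925 and Qs = 7·323 - 834 = 1427.
Shortage = Qd - Qs = 2925 - 1427 = 1498.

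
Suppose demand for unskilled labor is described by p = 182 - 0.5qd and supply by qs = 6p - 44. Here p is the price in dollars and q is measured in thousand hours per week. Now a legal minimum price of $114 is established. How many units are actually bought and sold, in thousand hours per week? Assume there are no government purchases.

136

Rearranging demand gives qd = 364 - 2p. Without the control the market clears where 364 - 2p = 6p - 44, i.e. p* = 51 and q* = 262.
Because the floor (114) lies above the market-clearing price, it is binding.
At p = 114: qd = 364 - 2·114 = 136 and qs = 6·114 - 44 = 640.
The quantity actually transacted is the short side, demand: 136.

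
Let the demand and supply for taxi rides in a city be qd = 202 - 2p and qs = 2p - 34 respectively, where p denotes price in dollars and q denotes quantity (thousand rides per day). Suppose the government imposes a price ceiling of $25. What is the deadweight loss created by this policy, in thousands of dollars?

2312

Setting quantity demanded equal to quantity supplied, 202 - 2p = 2p - 34, gives p* = 59 and q* = 84.
The ceiling of 25 is below the equilibrium price 59, so it binds.
At p = 25: qd = 202 - 2·25 = 152 and qs = 2·25 - 34 = 16.
Quantity traded falls to 16. At q = 16 the demand price is (202 - 16)/2 = 93 and the supply price is (34 + 16)/2 = 25.
Deadweight loss = ½ · (93 - 25) · (84 - 16) = ½ · 68 · 68 = 2312.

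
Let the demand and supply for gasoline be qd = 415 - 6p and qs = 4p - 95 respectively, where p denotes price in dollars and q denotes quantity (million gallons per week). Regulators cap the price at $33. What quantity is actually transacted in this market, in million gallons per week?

Setting quantity demanded equal to quantity supplied, 415 - 6p = 4p - 95, gives p* = 51 and q* = 109.
Since 33 < 51, the ceiling is binding.
At p = 33: qd = 415 - 6·33 = 217 and qs = 4·33 - 95 = 37.
The quantity actually transacted is the short side, supply: 37.

37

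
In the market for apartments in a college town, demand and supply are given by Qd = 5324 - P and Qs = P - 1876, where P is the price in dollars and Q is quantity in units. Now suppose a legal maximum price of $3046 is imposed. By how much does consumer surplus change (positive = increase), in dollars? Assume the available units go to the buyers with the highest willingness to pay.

Equilibrium: 5324 - P = P - 1876, so 7200 = 2P and P* = 3600, Q* = 1724.
Since 3046 < 3600, the ceiling is binding.
At P = 3046: Qd = 5324 - 3046 = 2278 and Qs = 3046 - 1876 = 1170.
Consumer surplus without the control is ½ · (5324 - 3600) · 1724 = 1486088.
With the ceiling, 1170 units are sold at 3046 (assume they go to the highest-value buyers). The demand price at Q = 1170 is 4154, so CS = ½ · [(5324 - 3046) + (4154 - 3046)] · 1170 = 1980810.
Change in consumer surplus = 1980810 - 1486088 = 494722.

494722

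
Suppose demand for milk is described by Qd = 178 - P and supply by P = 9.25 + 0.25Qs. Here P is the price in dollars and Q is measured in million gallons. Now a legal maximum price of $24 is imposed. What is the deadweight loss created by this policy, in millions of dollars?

Rearranging supply gives Qs = 4P - 37. Without the control the market clears where 178 - P = 4P - 37, i.e. P* = 43 and Q* = 135.
Since 24 < 43, the ceiling is binding.
At P = 24: Qd = 178 - 24 = 154 and Qs = 4·24 - 37 = 59.
Quantity traded falls to 59. At Q = 59 the demand price is 178 - 59 = 119 and the supply price is (37 + 59)/4 = 24.
Deadweight loss = ½ · (119 - 24) · (135 - 59) = ½ · 95 · 76 = 3610.

3610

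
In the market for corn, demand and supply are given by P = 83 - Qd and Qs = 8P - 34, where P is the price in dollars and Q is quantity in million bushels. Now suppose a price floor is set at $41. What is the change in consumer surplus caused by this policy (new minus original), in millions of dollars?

-1568

Rearranging demand gives Qd = 83 - P. Without the control the market clears where 83 - P = 8P - 34, i.e. P* = 13 and Q* = 70.
The floor of 41 is above the equilibrium price 13, so it binds.
At P = 41: Qd = 83 - 41 = 42 and Qs = 8·41 - 34 = 294.
Consumer surplus without the control is ½ · (83 - 13) · 70 = 2450.
With the floor, consumers buy 42 units at 41, so CS = ½ · (83 - 41) · 42 = 882.
Change in consumer surplus = 882 - 2450 = -1568.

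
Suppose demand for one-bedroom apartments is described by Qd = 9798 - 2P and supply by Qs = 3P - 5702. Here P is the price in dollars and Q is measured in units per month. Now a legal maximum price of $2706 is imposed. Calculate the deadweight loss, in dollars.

582135

Setting quantity demanded equal to quantity supplied, 9798 - 2P = 3P - 5702, gives P* = 3100 and Q* = 3598.
The ceiling of 2706 is below the equilibrium price 3100, so it binds.
At P = 2706: Qd = 9798 - 2·2706 = 4386 and Qs = 3·2706 - 5702 = 2416.
Quantity traded falls to 2416. At Q = 2416 the demand price is (9798 - 2416)/2 = 3691 and the supply price is (5702 + 2416)/3 = 2706.
Deadweight loss = ½ · (3691 - 2706) · (3598 - 2416) = ½ · 985 · 1182 = 582135.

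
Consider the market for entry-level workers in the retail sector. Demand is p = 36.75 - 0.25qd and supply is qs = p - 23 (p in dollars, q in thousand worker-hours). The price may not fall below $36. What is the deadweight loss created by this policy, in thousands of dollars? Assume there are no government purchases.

Rearranging demand gives qd = 147 - 4p. Setting quantity demanded equal to quantity supplied, 147 - 4p = p - 23, gives p* = 34 and q* = 11.
Since 36 > 34, the floor is binding.
At p = 36: qd = 147 - 4·36 = 3 and qs = 36 - 23 = 13.
Quantity traded falls to 3. At q = 3 the demand price is (147 - 3)/4 = 36 and the supply price is 23 + 3 = 26.
Deadweight loss = ½ · (36 - 26) · (11 - 3) = ½ · 10 · 8 = 40.

40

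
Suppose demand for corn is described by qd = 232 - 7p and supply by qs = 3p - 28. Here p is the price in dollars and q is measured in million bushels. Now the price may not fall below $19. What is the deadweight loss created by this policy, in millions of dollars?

0

Equilibrium: 232 - 7p = 3p - 28, so 260 = 10p and p* = 26, q* = 50.
The floor of 19 is below the equilibrium price 26, so it is not binding; the market clears at p* = 26, q* = 50.
Since the control does not bind, no trades are prevented and deadweight loss is zero.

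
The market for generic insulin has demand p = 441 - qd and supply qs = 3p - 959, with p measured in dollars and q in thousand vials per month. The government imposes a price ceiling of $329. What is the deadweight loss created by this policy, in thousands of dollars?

Rearranging demand gives qd = 441 - p. Equilibrium: 441 - p = 3p - 959, so 1400 = 4p and p* = 350, q* = 91.
The ceiling of 329 is below the equilibrium price 350, so it binds.
At p = 329: qd = 441 - 329 = 112 and qs = 3·329 - 959 = 28.
Quantity traded falls to 28. At q = 28 the demand price is 441 - 28 = 413 and the supply price is (959 + 28)/3 = 329.
Deadweight loss = ½ · (413 - 329) · (91 - 28) = ½ · 84 · 63 = 2646.

2646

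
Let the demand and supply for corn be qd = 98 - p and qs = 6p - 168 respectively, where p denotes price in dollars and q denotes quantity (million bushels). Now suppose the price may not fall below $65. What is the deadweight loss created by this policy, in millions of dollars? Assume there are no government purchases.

425.25

Without the control the market clears where 98 - p = 6p - 168, i.e. p* = 38 and q* = 60.
The floor of 65 is above the equilibrium price 38, so it binds.
At p = 65: qd = 98 - 65 = 33 and qs = 6·65 - 168 = 222.
Quantity traded falls to 33. At q = 33 the demand price is 98 - 33 = 65 and the supply price is (168 + 33)/6 = 33.5.
Deadweight loss = ½ · (65 - 33.5) · (60 - 33) = ½ · 31.5 · 27 = 425.25.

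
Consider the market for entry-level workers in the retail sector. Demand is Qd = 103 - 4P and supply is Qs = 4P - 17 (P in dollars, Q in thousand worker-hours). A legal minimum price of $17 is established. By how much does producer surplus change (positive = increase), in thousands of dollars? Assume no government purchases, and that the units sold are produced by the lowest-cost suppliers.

Equilibrium: 103 - 4P = 4P - 17, so 120 = 8P and P* = 15, Q* = 43.
The floor of 17 is above the equilibrium price 15, so it binds.
At P = 17: Qd = 103 - 4·17 = 35 and Qs = 4·17 - 17 = 51.
Producer surplus without the control is ½ · (15 - 4.25) · 43 = 231.125.
With the floor, 35 units are sold at 17. The supply price at Q = 35 is 13, so PS = ½ · [(17 - 4.25) + (17 - 13)] · 35 = 293.125.
Change in producer surplus = 293.125 - 231.125 = 62.

62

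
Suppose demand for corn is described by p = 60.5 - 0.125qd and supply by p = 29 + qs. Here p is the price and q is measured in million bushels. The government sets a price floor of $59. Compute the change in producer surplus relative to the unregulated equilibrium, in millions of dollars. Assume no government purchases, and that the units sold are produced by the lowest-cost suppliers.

Rearranging demand gives qd = 484 - 8p; rearranging supply gives qs = p - 29. Setting quantity demanded equal to quantity supplied, 484 - 8p = p - 29, gives p* = 57 and q* = 28.
The floor of 59 is above the equilibrium price 57, so it binds.
At p = 59: qd = 484 - 8·59 = 12 and qs = 59 - 29 = 30.
Producer surplus without the control is ½ · (57 - 29) · 28 = 392.
With the floor, 12 units are sold at 59. The supply price at q = 12 is 41, so PS = ½ · [(59 - 29) + (59 - 41)] · 12 = 288.
Change in producer surplus = 288 - 392 = -104.

-104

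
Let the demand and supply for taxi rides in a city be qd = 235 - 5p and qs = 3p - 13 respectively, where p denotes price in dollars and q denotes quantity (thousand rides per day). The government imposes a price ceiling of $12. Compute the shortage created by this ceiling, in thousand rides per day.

Without the control the market clears where 235 - 5p = 3p - 13, i.e. p* = 31 and q* = 80.
Since 12 < 31, the ceiling is binding.
At p = 12: qd = 235 - 5·12 = 175 and qs = 3·12 - 13 = 23.
Shortage = qd - qs = 175 - 23 = 152.

152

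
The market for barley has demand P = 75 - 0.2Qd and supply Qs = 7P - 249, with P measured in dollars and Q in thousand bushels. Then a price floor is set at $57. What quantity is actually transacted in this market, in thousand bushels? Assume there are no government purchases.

Rearranging demand gives Qd = 375 - 5P. Without the control the market clears where 375 - 5P = 7P - 249, i.e. P* = 52 and Q* = 115.
Since 57 > 52, the floor is binding.
At P = 57: Qd = 375 - 5·57 = 90 and Qs = 7·57 - 249 = 150.
The quantity actually transacted is the short side, demand: 90.

90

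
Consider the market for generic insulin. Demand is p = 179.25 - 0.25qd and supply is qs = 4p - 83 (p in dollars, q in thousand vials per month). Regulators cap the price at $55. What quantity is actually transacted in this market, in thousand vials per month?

137

Rearranging demand gives qd = 717 - 4p. Setting quantity demanded equal to quantity supplied, 717 - 4p = 4p - 83, gives p* = 100 and q* = 317.
The ceiling of 55 is below the equilibrium price 100, so it binds.
At p = 55: qd = 717 - 4·55 = 497 and qs = 4·55 - 83 = 137.
The quantity actually transacted is the short side, supply: 137.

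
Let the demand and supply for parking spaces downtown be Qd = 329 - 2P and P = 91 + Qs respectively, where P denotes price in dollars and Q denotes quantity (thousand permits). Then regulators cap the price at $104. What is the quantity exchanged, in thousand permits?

13

Rearranging supply gives Qs = P - 91. Without the control the market clears where 329 - 2P = P - 91, i.e. P* = 140 and Q* = 49.
The ceiling of 104 is below the equilibrium price 140, so it binds.
At P = 104: Qd = 329 - 2·104 = 121 and Qs = 104 - 91 = 13.
The quantity actually transacted is the short side, supply: 13.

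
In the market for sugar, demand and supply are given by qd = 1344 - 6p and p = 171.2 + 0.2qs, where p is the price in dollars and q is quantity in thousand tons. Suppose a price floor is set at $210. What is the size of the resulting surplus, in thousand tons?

Rearranging supply gives qs = 5p - 856. Equilibrium: 1344 - 6p = 5p - 856, so 2200 = 11p and p* = 200, q* = 144.
Because the floor (210) lies above the market-clearing price, it is binding.
At p = 210: qd = 1344 - 6·210 = 84 and qs = 5·210 - 856 = 194.
Surplus = qs - qd = 194 - 84 = 110.

110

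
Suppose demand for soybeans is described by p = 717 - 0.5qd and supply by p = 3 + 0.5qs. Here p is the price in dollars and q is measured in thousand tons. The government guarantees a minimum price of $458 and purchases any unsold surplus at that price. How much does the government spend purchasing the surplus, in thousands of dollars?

Rearranging demand gives qd = 1434 - 2p; rearranging supply gives qs = 2p - 6. In a free market, 1434 - 2p = 2p - 6 gives the equilibrium p* = 360, q* = 714.
Because the floor (458) lies above the market-clearing price, it is binding.
At p = 458: qd = 1434 - 2·458 = 518 and qs = 2·458 - 6 = 910.
Surplus = qs - qd = 392.
Government expenditure = surplus × support price = 392 × 458 = 179536.

179536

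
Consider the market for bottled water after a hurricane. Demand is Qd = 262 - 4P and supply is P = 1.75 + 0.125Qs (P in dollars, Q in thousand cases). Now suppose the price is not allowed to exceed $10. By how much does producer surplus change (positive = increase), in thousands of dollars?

-1534

Rearranging supply gives Qs = 8P - 14. Equilibrium: 262 - 4P = 8P - 14, so 276 = 12P and P* = 23, Q* = 170.
The ceiling of 10 is below the equilibrium price 23, so it binds.
At P = 10: Qd = 262 - 4·10 = 222 and Qs = 8·10 - 14 = 66.
Producer surplus without the control is ½ · (23 - 1.75) · 170 = 1806.25.
With the ceiling, producers sell 66 units at 10, so PS = ½ · (10 - 1.75) · 66 = 272.25.
Change in producer surplus = 272.25 - 1806.25 = -1534.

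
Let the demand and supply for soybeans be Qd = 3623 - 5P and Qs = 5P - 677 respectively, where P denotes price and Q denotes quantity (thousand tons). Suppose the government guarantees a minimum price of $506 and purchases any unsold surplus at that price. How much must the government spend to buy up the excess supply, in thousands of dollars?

Equilibrium: 3623 - 5P = 5P - 677, so 4300 = 10P and P* = 430, Q* = 1473.
Since 506 > 430, the floor is binding.
At P = 506: Qd = 3623 - 5·506 = 1093 and Qs = 5·506 - 677 = 1853.
Surplus = Qs - Qd = 760.
Government expenditure = surplus × support price = 760 × 506 = 384560.

384560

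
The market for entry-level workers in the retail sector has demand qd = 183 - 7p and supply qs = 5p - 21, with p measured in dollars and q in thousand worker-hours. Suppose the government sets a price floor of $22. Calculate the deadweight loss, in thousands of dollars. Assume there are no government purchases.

210

Setting quantity demanded equal to quantity supplied, 183 - 7p = 5p - 21, gives p* = 17 and q* = 64.
The floor of 22 is above the equilibrium price 17, so it binds.
At p = 22: qd = 183 - 7·22 = 29 and qs = 5·22 - 21 = 89.
Quantity traded falls to 29. At q = 29 the demand price is (183 - 29)/7 = 22 and the supply price is (21 + 29)/5 = 10.
Deadweight loss = ½ · (22 - 10) · (64 - 29) = ½ · 12 · 35 = 210.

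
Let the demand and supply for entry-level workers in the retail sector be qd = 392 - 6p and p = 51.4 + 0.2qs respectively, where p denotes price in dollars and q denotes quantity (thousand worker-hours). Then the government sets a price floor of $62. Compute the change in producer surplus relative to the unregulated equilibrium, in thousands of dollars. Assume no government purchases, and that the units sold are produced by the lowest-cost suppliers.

Rearranging supply gives qs = 5p - 257. Setting quantity demanded equal to quantity supplied, 392 - 6p = 5p - 257, gives p* = 59 and q* = 38.
The floor of 62 is above the equilibrium price 59, so it binds.
At p = 62: qd = 392 - 6·62 = 20 and qs = 5·62 - 257 = 53.
Producer surplus without the control is ½ · (59 - 51.4) · 38 = 144.4.
With the floor, 20 units are sold at 62. The supply price at q = 20 is 55.4, so PS = ½ · [(62 - 51.4) + (62 - 55.4)] · 20 = 172.
Change in producer surplus = 172 - 144.4 = 27.6.

27.6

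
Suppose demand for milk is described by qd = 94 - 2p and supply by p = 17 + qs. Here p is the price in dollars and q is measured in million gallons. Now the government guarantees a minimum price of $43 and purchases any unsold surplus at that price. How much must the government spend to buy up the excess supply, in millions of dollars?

Rearranging supply gives qs = p - 17. Without the control the market clears where 94 - 2p = p - 17, i.e. p* = 37 and q* = 20.
The floor of 43 is above the equilibrium price 37, so it binds.
At p = 43: qd = 94 - 2·43 = 8 and qs = 43 - 17 = 26.
Surplus = qs - qd = 18.
Government expenditure = surplus × support price = 18 × 43 = 774.

774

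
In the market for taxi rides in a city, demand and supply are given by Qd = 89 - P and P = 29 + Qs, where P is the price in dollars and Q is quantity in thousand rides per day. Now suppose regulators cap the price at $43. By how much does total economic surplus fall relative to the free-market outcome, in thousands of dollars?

256

Rearranging supply gives Qs = P - 29. Without the control the market clears where 89 - P = P - 29, i.e. P* = 59 and Q* = 30.
The ceiling of 43 is below the equilibrium price 59, so it binds.
At P = 43: Qd = 89 - 43 = 46 and Qs = 43 - 29 = 14.
Quantity traded falls to 14. At Q = 14 the demand price is 89 - 14 = 75 and the supply price is 29 + 14 = 43.
Deadweight loss = ½ · (75 - 43) · (30 - 14) = ½ · 32 · 16 = 256.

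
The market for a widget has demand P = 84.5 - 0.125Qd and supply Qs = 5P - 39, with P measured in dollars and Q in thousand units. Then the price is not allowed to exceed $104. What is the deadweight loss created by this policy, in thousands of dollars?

0

Rearranging demand gives Qd = 676 - 8P. Without the control the market clears where 676 - 8P = 5P - 39, i.e. P* = 55 and Q* = 236.
The ceiling of 104 is above the equilibrium price 55, so it is not binding; the market clears at P* = 55, Q* = 236.
Since the control does not bind, no trades are prevented and deadweight loss is zero.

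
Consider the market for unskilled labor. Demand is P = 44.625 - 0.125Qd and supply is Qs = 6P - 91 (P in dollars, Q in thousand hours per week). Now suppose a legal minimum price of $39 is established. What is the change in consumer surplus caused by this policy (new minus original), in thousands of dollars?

Rearranging demand gives Qd = 357 - 8P. Without the control the market clears where 357 - 8P = 6P - 91, i.e. P* = 32 and Q* = 101.
The floor of 39 is above the equilibrium price 32, so it binds.
At P = 39: Qd = 357 - 8·39 = 45 and Qs = 6·39 - 91 = 143.
Consumer surplus without the control is ½ · (44.625 - 32) · 101 = 637.5625.
With the floor, consumers buy 45 units at 39, so CS = ½ · (44.625 - 39) · 45 = 126.5625.
Change in consumer surplus = 126.5625 - 637.5625 = -511.

-511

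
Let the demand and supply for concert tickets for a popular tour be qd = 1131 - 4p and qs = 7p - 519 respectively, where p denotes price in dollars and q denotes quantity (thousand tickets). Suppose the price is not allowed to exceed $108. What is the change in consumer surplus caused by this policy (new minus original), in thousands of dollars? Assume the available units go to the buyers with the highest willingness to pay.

Equilibrium: 1131 - 4p = 7p - 519, so 1650 = 11p and p* = 150, q* = 531.
Because the ceiling (108) lies below the market-clearing price, it is binding.
At p = 108: qd = 1131 - 4·108 = 699 and qs = 7·108 - 519 = 237.
Consumer surplus without the control is ½ · (282.75 - 150) · 531 = 35245.125.
With the ceiling, 237 units are sold at 108 (assume they go to the highest-value buyers). The demand price at q = 237 is 223.5, so CS = ½ · [(282.75 - 108) + (223.5 - 108)] · 237 = 34394.625.
Change in consumer surplus = 34394.625 - 35245.125 = -850.5.

-850.5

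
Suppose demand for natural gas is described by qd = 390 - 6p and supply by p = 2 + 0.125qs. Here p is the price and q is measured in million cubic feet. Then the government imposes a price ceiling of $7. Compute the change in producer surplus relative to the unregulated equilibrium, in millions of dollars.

-2816

Rearranging supply gives qs = 8p - 16. Setting quantity demanded equal to quantity supplied, 390 - 6p = 8p - 16, gives p* = 29 and q* = 216.
The ceiling of 7 is below the equilibrium price 29, so it binds.
At p = 7: qd = 390 - 6·7 = 348 and qs = 8·7 - 16 = 40.
Producer surplus without the control is ½ · (29 - 2) · 216 = 2916.
With the ceiling, producers sell 40 units at 7, so PS = ½ · (7 - 2) · 40 = 100.
Change in producer surplus = 100 - 2916 = -2816.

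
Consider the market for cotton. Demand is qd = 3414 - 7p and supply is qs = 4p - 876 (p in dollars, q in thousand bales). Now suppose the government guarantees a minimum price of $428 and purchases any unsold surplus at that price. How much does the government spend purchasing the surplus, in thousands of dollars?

Without the control the market clears where 3414 - 7p = 4p - 876, i.e. p* = 390 and q* = 684.
Because the floor (428) lies above the market-clearing price, it is binding.
At p = 428: qd = 3414 - 7·428 = 418 and qs = 4·428 - 876 = 836.
Surplus = qs - qd = 418.
Government expenditure = surplus × support price = 418 × 428 = 178904.

178904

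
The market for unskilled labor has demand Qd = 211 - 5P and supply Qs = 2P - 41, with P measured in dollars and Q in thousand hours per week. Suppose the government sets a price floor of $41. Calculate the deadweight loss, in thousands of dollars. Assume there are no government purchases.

218.75

In a free market, 211 - 5P = 2P - 41 gives the equilibrium P* = 36, Q* = 31.
Because the floor (41) lies above the market-clearing price, it is binding.
At P = 41: Qd = 211 - 5·41 = 6 and Qs = 2·41 - 41 = 41.
Quantity traded falls to 6. At Q = 6 the demand price is (211 - 6)/5 = 41 and the supply price is (41 + 6)/2 = 23.5.
Deadweight loss = ½ · (41 - 23.5) · (31 - 6) = ½ · 17.5 · 25 = 218.75.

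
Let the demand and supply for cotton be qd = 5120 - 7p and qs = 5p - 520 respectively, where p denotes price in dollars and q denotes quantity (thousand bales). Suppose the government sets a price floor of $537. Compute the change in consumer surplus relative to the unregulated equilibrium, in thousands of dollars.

-106898.5

Equilibrium: 5120 - 7p = 5p - 520, so 5640 = 12p and p* = 470, q* = 1830.
Because the floor (537) lies above the market-clearing price, it is binding.
At p = 537: qd = 5120 - 7·537 = 1361 and qs = 5·537 - 520 = 2165.
Consumer surplus without the control is ½ · (5120/7 - 470) · 1830 = 1674450/7.
With the floor, consumers buy 1361 units at 537, so CS = ½ · (5120/7 - 537) · 1361 = 1852321/14.
Change in consumer surplus = 1852321/14 - 1674450/7 = -106898.5.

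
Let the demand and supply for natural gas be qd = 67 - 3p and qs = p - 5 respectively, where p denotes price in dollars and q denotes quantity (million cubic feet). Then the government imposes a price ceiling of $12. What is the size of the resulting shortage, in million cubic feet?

Setting quantity demanded equal to quantity supplied, 67 - 3p = p - 5, gives p* = 18 and q* = 13.
The ceiling of 12 is below the equilibrium price 18, so it binds.
At p = 12: qd = 67 - 3·12 = 31 and qs = 12 - 5 = 7.
Shortage = qd - qs = 31 - 7 = 24.

24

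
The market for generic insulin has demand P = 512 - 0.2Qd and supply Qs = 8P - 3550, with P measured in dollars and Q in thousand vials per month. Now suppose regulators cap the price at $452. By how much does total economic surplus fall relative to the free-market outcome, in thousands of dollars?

Rearranging demand gives Qd = 2560 - 5P. In a free market, 2560 - 5P = 8P - 3550 gives the equilibrium P* = 470, Q* = 210.
Since 452 < 470, the ceiling is binding.
At P = 452: Qd = 2560 - 5·452 = 300 and Qs = 8·452 - 3550 = 66.
Quantity traded falls to 66. At Q = 66 the demand price is (2560 - 66)/5 = 498.8 and the supply price is (3550 + 66)/8 = 452.
Deadweight loss = ½ · (498.8 - 452) · (210 - 66) = ½ · 46.8 · 144 = 3369.6.

3369.6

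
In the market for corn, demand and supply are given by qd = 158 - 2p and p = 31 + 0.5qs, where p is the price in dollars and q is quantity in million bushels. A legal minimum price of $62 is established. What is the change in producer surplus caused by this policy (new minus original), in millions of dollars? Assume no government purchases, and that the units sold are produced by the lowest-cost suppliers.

Rearranging supply gives qs = 2p - 62. Setting quantity demanded equal to quantity supplied, 158 - 2p = 2p - 62, gives p* = 55 and q* = 48.
Since 62 > 55, the floor is binding.
At p = 62: qd = 158 - 2·62 = 34 and qs = 2·62 - 62 = 62.
Producer surplus without the control is ½ · (55 - 31) · 48 = 576.
With the floor, 34 units are sold at 62. The supply price at q = 34 is 48, so PS = ½ · [(62 - 31) + (62 - 48)] · 34 = 765.
Change in producer surplus = 765 - 576 = 189.

189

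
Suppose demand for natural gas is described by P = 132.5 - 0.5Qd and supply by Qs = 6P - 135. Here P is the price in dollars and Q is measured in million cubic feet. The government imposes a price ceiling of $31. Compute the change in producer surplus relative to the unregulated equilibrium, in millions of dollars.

Rearranging demand gives Qd = 265 - 2P. In a free market, 265 - 2P = 6P - 135 gives the equilibrium P* = 50, Q* = 165.
Because the ceiling (31) lies below the market-clearing price, it is binding.
At P = 31: Qd = 265 - 2·31 = 203 and Qs = 6·31 - 135 = 51.
Producer surplus without the control is ½ · (50 - 22.5) · 165 = 2268.75.
With the ceiling, producers sell 51 units at 31, so PS = ½ · (31 - 22.5) · 51 = 216.75.
Change in producer surplus = 216.75 - 2268.75 = -2052.

-2052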